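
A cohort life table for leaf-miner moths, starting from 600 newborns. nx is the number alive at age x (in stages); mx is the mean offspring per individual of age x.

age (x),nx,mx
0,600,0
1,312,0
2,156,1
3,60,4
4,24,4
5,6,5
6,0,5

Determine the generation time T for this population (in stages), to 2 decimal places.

lx = nx/n0 = nx/600: 1, 0.52, 0.26, 0.1, 0.04, 0.01, 0
lx·mx: 0, 0, 0.26, 0.4, 0.16, 0.05, 0 → R0 = 0.87
x·lx·mx: 0, 0, 0.52, 1.2, 0.64, 0.25, 0 → Σ = 2.61
T = 2.61 / 0.87 = 3 → 3.00

3.00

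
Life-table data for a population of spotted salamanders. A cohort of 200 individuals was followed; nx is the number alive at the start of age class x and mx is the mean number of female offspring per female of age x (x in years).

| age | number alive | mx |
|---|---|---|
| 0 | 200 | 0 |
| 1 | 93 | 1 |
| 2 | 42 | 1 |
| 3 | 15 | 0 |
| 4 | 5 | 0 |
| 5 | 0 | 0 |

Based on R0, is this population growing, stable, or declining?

lx = nx/n0 = nx/200: 1, 0.465, 0.21, 0.075, 0.025, 0
R0 = Σ lx·mx = 0 + 0.465 + 0.21 + 0 + 0 + 0 = 0.675
R0 < 1, so the population is declining.

declining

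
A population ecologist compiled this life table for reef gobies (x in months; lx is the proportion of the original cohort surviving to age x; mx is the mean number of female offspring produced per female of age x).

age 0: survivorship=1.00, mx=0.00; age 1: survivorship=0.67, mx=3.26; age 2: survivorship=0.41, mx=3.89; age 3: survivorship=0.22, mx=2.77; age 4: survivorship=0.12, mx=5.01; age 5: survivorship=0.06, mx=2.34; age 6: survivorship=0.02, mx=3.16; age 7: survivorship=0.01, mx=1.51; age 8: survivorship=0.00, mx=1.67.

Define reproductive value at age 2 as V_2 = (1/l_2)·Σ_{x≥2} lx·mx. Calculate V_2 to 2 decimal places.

lx·mx for x ≥ 2: 1.5949, 0.6094, 0.6012, 0.1404, 0.0632, 0.0151, 0 → sum = 3.0242
V_2 = 3.0242 / l_2 = 3.0242 / 0.41 = 7.376098… → 7.38

7.38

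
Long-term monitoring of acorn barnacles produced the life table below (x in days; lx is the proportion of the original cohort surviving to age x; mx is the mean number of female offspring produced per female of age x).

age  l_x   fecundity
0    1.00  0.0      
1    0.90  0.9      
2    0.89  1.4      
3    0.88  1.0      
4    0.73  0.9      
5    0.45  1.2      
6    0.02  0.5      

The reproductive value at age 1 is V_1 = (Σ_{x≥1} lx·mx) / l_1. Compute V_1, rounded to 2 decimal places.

4.60

lx·mx for x ≥ 1: 0.81, 1.246, 0.88, 0.657, 0.54, 0.01 → sum = 4.143
V_1 = 4.143 / l_1 = 4.143 / 0.9 = 4.603333… → 4.60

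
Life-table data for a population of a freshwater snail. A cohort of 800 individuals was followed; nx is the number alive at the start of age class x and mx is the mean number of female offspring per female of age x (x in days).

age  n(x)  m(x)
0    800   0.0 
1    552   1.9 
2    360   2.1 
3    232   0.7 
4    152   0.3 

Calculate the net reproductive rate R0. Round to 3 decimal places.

2.516

lx = nx/n0 = nx/800: 1, 0.69, 0.45, 0.29, 0.19
lx·mx by age: 0, 1.311, 0.945, 0.203, 0.057
R0 = Σ lx·mx = 2.516 → 2.516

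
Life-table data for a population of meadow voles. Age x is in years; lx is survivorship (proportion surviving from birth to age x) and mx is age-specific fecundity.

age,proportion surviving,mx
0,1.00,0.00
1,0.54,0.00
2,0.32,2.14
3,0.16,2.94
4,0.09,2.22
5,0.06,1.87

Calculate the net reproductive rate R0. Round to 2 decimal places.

1.47

lx·mx by age: 0, 0, 0.6848, 0.4704, 0.1998, 0.1122
R0 = Σ lx·mx = 1.4672 → 1.47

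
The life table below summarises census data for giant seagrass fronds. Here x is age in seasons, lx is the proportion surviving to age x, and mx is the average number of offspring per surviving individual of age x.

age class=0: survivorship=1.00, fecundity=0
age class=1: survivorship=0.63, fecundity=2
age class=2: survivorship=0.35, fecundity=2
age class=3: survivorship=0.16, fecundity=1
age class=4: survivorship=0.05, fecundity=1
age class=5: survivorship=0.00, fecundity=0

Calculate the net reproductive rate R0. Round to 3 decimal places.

2.170

lx·mx by age: 0, 1.26, 0.7, 0.16, 0.05, 0
R0 = Σ lx·mx = 2.17 → 2.170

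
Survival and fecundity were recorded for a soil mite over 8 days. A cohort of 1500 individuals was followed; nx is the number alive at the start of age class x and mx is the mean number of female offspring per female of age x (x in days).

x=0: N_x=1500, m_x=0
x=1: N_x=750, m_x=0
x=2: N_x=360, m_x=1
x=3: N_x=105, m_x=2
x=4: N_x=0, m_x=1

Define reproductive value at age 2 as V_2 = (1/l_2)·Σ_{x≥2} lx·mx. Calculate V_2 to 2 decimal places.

1.58

lx = nx/n0 = nx/1500: 1, 0.5, 0.24, 0.07, 0
lx·mx for x ≥ 2: 0.24, 0.14, 0 → sum = 0.38
V_2 = 0.38 / l_2 = 0.38 / 0.24 = 1.583333… → 1.58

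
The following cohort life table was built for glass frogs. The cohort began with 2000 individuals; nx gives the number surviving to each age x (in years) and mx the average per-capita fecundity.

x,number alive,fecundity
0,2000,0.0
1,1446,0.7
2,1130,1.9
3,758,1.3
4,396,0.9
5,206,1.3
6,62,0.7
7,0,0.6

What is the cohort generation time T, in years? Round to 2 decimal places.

lx = nx/n0 = nx/2000: 1, 0.723, 0.565, 0.379, 0.198, 0.103, 0.031, 0
lx·mx: 0, 0.5061, 1.0735, 0.4927, 0.1782, 0.1339, 0.0217, 0 → R0 = 2.4061
x·lx·mx: 0, 0.5061, 2.147, 1.4781, 0.7128, 0.6695, 0.1302, 0 → Σ = 5.6437
T = 5.6437 / 2.4061 = 2.34558… → 2.35

2.35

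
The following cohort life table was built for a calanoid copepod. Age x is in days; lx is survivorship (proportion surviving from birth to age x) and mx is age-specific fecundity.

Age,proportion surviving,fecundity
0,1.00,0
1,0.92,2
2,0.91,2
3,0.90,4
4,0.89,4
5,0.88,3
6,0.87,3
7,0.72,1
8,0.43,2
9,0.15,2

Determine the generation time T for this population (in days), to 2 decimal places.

4.12

lx·mx: 0, 1.84, 1.82, 3.6, 3.56, 2.64, 2.61, 0.72, 0.86, 0.3 → R0 = 17.95
x·lx·mx: 0, 1.84, 3.64, 10.8, 14.24, 13.2, 15.66, 5.04, 6.88, 2.7 → Σ = 74
T = 74 / 17.95 = 4.122563… → 4.12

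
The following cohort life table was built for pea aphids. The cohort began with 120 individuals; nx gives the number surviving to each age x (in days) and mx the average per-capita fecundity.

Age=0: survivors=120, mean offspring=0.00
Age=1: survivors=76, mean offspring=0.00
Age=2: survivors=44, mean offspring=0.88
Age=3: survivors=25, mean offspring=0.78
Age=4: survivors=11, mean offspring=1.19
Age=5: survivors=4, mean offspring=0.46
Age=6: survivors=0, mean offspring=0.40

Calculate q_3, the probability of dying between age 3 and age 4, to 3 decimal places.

0.560

lx = nx/n0 = nx/120: 1, 0.63333…, 0.36667…, 0.20833…, 0.09167…, 0.03333…, 0
q_3 = (l_3 − l_4) / l_3 = (0.208333… − 0.091667…) / 0.208333…
     = 0.116667… / 0.208333… = 0.56… → 0.560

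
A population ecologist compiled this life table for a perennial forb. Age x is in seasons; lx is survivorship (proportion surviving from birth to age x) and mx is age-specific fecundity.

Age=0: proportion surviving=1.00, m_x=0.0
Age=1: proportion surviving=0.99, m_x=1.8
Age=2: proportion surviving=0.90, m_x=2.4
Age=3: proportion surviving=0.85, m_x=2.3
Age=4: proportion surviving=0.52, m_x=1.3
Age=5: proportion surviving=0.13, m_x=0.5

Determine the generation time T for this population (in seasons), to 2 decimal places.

lx·mx: 0, 1.782, 2.16, 1.955, 0.676, 0.065 → R0 = 6.638
x·lx·mx: 0, 1.782, 4.32, 5.865, 2.704, 0.325 → Σ = 14.996
T = 14.996 / 6.638 = 2.259114… → 2.26

2.26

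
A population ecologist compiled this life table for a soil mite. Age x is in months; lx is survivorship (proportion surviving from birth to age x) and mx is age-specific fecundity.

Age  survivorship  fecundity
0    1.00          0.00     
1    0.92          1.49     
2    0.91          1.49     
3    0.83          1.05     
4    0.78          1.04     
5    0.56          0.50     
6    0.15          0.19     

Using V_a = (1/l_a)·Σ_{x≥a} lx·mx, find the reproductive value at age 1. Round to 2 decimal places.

5.13

lx·mx for x ≥ 1: 1.3708, 1.3559, 0.8715, 0.8112, 0.28, 0.0285 → sum = 4.7179
V_1 = 4.7179 / l_1 = 4.7179 / 0.92 = 5.128152… → 5.13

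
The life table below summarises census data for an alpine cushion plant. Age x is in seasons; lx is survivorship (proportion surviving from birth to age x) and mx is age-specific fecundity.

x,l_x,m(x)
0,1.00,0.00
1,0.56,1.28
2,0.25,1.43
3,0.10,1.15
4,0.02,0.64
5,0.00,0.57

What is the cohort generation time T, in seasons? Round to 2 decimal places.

lx·mx: 0, 0.7168, 0.3575, 0.115, 0.0128, 0 → R0 = 1.2021
x·lx·mx: 0, 0.7168, 0.715, 0.345, 0.0512, 0 → Σ = 1.828
T = 1.828 / 1.2021 = 1.520672… → 1.52

1.52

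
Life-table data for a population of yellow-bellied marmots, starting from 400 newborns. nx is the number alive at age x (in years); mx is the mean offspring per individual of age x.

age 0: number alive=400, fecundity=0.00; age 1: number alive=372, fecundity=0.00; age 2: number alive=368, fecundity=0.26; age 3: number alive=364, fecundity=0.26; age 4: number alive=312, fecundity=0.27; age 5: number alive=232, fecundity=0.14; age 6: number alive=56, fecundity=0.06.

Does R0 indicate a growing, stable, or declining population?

declining

lx = nx/n0 = nx/400: 1, 0.93, 0.92, 0.91, 0.78, 0.58, 0.14
R0 = Σ lx·mx = 0 + 0 + 0.2392 + 0.2366 + 0.2106 + 0.0812 + 0.0084 = 0.776
R0 < 1, so the population is declining.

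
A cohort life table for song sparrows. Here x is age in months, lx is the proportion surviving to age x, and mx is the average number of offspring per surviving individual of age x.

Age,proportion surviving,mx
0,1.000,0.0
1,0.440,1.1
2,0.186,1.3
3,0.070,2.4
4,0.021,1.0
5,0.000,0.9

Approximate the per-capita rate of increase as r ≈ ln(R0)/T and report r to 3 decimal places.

-0.052

R0 = Σ lx·mx = 0 + 0.484 + 0.2418 + 0.168 + 0.021 + 0 = 0.9148
Σ x·lx·mx = 1.5556; T = 1.5556/0.9148 = 1.70048…
r ≈ ln(R0)/T = ln(0.9148)/1.70048… = -0.05237… → -0.052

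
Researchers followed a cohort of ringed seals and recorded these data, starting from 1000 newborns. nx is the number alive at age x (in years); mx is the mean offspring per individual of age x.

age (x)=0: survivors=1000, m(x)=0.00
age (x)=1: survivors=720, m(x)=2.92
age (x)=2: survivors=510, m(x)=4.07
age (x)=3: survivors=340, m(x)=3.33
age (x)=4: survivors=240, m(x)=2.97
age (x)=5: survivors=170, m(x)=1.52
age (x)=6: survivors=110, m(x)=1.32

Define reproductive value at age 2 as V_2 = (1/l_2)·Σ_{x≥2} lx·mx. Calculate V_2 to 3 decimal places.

8.479

lx = nx/n0 = nx/1000: 1, 0.72, 0.51, 0.34, 0.24, 0.17, 0.11
lx·mx for x ≥ 2: 2.0757, 1.1322, 0.7128, 0.2584, 0.1452 → sum = 4.3243
V_2 = 4.3243 / l_2 = 4.3243 / 0.51 = 8.47902… → 8.479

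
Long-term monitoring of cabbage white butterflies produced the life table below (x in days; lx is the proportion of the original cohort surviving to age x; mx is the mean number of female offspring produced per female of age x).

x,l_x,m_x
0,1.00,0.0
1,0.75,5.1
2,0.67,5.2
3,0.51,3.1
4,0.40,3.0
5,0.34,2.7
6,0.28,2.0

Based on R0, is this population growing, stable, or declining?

growing

R0 = Σ lx·mx = 0 + 3.825 + 3.484 + 1.581 + 1.2 + 0.918 + 0.56 = 11.568
R0 > 1, so the population is growing.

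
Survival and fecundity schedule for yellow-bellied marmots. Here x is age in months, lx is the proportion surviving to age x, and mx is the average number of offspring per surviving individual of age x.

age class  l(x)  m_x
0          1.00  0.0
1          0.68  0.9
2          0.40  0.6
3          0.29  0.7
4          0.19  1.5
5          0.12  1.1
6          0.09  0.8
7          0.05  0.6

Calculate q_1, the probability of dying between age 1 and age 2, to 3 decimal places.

q_1 = (l_1 − l_2) / l_1 = (0.68 − 0.4) / 0.68
     = 0.28 / 0.68 = 0.411765… → 0.412

0.412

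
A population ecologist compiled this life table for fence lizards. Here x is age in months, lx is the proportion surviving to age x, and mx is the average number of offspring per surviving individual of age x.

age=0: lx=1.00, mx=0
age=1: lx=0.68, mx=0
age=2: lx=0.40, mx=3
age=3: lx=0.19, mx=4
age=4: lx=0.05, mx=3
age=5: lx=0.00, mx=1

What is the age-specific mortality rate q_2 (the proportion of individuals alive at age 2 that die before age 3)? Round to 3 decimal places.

q_2 = (l_2 − l_3) / l_2 = (0.4 − 0.19) / 0.4
     = 0.21 / 0.4 = 0.525 → 0.525

0.525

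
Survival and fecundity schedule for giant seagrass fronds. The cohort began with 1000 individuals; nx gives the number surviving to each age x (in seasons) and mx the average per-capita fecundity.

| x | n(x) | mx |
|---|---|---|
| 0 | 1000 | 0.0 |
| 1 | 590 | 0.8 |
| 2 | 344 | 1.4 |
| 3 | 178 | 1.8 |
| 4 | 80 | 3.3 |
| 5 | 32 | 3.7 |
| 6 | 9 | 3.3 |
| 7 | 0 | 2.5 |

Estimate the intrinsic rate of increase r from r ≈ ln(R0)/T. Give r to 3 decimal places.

lx = nx/n0 = nx/1000: 1, 0.59, 0.344, 0.178, 0.08, 0.032, 0.009, 0
R0 = Σ lx·mx = 0 + 0.472 + 0.4816 + 0.3204 + 0.264 + 0.1184 + 0.0297 + 0 = 1.6861
Σ x·lx·mx = 4.2226; T = 4.2226/1.6861 = 2.50436…
r ≈ ln(R0)/T = ln(1.6861)/2.50436… = 0.2086… → 0.209

0.209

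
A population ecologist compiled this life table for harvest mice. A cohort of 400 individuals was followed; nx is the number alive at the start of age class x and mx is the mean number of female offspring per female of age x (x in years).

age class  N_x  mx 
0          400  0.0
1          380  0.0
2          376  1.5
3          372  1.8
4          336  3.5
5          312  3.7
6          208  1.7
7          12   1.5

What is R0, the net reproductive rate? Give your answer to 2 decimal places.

9.84

lx = nx/n0 = nx/400: 1, 0.95, 0.94, 0.93, 0.84, 0.78, 0.52, 0.03
lx·mx by age: 0, 0, 1.41, 1.674, 2.94, 2.886, 0.884, 0.045
R0 = Σ lx·mx = 9.839 → 9.84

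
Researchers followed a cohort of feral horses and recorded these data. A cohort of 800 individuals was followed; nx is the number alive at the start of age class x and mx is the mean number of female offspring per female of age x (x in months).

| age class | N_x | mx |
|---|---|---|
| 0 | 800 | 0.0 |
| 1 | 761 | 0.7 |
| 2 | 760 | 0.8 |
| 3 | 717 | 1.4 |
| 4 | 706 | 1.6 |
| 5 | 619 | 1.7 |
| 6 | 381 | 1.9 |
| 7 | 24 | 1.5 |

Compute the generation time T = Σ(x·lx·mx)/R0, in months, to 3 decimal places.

3.762

lx = nx/n0 = nx/800: 1, 0.95125, 0.95, 0.89625, 0.8825, 0.77375, 0.47625, 0.03
lx·mx: 0, 0.665875, 0.76, 1.25475, 1.412, 1.315375, 0.904875, 0.045 → R0 = 6.357875
x·lx·mx: 0, 0.665875, 1.52, 3.76425, 5.648, 6.576875, 5.42925, 0.315 → Σ = 23.91925
T = 23.91925 / 6.357875 = 3.762145… → 3.762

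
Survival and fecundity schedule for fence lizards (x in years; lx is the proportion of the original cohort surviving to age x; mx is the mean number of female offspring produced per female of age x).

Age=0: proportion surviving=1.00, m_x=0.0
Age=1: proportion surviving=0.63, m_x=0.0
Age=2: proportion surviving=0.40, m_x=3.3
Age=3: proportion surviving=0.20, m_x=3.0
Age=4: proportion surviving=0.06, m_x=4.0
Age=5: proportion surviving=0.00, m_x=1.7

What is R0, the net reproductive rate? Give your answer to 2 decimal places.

lx·mx by age: 0, 0, 1.32, 0.6, 0.24, 0
R0 = Σ lx·mx = 2.16 → 2.16

2.16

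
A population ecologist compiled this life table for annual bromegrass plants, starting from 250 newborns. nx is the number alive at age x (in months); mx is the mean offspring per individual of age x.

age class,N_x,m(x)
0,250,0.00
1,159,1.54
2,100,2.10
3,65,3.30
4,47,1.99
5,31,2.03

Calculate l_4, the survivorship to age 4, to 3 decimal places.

l_4 = n_4/n_0 = 47/250 = 0.188 → 0.188

0.188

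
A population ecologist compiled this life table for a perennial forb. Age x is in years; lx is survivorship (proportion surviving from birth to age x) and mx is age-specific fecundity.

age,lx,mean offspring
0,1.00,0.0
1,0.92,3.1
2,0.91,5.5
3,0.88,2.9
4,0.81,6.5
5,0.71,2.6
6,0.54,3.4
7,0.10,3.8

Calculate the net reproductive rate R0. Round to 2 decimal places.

lx·mx by age: 0, 2.852, 5.005, 2.552, 5.265, 1.846, 1.836, 0.38
R0 = Σ lx·mx = 19.736 → 19.74

19.74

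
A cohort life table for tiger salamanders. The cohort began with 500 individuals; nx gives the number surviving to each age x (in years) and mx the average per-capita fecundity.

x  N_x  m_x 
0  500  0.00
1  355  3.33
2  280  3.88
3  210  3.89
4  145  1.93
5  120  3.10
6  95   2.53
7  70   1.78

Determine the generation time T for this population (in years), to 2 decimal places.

lx = nx/n0 = nx/500: 1, 0.71, 0.56, 0.42, 0.29, 0.24, 0.19, 0.14
lx·mx: 0, 2.3643, 2.1728, 1.6338, 0.5597, 0.744, 0.4807, 0.2492 → R0 = 8.2045
x·lx·mx: 0, 2.3643, 4.3456, 4.9014, 2.2388, 3.72, 2.8842, 1.7444 → Σ = 22.1987
T = 22.1987 / 8.2045 = 2.705674… → 2.71

2.71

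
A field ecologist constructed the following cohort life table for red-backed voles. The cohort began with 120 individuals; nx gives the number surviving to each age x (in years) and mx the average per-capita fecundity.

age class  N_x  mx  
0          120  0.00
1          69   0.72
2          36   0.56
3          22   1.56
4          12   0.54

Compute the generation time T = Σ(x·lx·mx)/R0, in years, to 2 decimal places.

lx = nx/n0 = nx/120: 1, 0.575, 0.3, 0.18333…, 0.1
lx·mx: 0, 0.414, 0.168, 0.286…, 0.054 → R0 = 0.922…
x·lx·mx: 0, 0.414, 0.336, 0.858…, 0.216 → Σ = 1.824…
T = 1.824… / 0.922… = 1.978308… → 1.98

1.98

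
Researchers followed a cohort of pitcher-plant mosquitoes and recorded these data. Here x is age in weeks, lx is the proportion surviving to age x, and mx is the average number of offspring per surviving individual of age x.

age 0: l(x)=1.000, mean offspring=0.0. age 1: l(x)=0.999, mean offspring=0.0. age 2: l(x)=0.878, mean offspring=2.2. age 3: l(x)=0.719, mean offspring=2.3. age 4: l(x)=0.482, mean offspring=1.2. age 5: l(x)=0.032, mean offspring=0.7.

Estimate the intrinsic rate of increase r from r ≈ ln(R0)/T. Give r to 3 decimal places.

0.533

R0 = Σ lx·mx = 0 + 0 + 1.9316 + 1.6537 + 0.5784 + 0.0224 = 4.1861
Σ x·lx·mx = 11.2499; T = 11.2499/4.1861 = 2.68744…
r ≈ ln(R0)/T = ln(4.1861)/2.68744… = 0.53276… → 0.533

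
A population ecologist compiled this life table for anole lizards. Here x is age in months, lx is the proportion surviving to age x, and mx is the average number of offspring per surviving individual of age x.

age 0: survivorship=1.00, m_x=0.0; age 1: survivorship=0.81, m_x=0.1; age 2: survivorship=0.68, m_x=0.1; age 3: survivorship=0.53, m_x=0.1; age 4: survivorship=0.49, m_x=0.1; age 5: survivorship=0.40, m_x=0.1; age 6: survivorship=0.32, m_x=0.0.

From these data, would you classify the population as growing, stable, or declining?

R0 = Σ lx·mx = 0 + 0.081 + 0.068 + 0.053 + 0.049 + 0.04 + 0 = 0.291
R0 < 1, so the population is declining.

declining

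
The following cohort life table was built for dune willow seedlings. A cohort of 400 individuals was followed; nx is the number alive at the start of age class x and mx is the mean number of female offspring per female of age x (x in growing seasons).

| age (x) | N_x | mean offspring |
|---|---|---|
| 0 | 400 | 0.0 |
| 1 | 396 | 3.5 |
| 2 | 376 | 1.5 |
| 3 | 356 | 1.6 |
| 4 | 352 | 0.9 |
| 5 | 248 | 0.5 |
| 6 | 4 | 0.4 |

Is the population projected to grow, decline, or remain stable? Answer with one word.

lx = nx/n0 = nx/400: 1, 0.99, 0.94, 0.89, 0.88, 0.62, 0.01
R0 = Σ lx·mx = 0 + 3.465 + 1.41 + 1.424 + 0.792 + 0.31 + 0.004 = 7.405
R0 > 1, so the population is growing.

growing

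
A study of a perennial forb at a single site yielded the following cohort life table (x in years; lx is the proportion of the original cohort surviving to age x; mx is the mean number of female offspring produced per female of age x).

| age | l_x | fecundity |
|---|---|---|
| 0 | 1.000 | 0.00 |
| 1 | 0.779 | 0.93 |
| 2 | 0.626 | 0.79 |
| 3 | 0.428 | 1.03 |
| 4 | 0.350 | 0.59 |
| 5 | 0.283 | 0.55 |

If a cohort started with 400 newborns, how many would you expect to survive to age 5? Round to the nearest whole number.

113

Expected survivors = N0 · l_5 = 400 × 0.283 = 113.2 → 113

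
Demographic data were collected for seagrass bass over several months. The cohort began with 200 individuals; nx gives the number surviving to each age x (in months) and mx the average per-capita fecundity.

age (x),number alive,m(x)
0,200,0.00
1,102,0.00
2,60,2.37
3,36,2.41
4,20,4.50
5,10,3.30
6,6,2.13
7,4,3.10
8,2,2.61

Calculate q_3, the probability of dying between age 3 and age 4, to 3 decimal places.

lx = nx/n0 = nx/200: 1, 0.51, 0.3, 0.18, 0.1, 0.05, 0.03, 0.02, 0.01
q_3 = (l_3 − l_4) / l_3 = (0.18 − 0.1) / 0.18
     = 0.08 / 0.18 = 0.444444… → 0.444

0.444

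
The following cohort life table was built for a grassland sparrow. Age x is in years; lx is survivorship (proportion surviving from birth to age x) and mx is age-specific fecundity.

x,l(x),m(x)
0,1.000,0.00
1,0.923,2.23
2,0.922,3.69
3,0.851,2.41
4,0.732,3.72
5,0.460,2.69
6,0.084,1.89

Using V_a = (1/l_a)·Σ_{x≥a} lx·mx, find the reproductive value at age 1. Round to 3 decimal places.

12.601

lx·mx for x ≥ 1: 2.05829, 3.40218, 2.05091, 2.72304, 1.2374, 0.15876 → sum = 11.63058
V_1 = 11.63058 / l_1 = 11.63058 / 0.923 = 12.600845… → 12.601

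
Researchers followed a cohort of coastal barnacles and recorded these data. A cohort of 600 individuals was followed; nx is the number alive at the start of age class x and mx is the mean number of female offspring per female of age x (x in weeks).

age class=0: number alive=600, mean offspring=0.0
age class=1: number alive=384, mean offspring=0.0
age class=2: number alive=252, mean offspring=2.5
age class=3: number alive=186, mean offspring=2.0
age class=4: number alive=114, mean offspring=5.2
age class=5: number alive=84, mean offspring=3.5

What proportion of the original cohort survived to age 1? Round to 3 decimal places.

l_1 = n_1/n_0 = 384/600 = 0.64 → 0.640

0.640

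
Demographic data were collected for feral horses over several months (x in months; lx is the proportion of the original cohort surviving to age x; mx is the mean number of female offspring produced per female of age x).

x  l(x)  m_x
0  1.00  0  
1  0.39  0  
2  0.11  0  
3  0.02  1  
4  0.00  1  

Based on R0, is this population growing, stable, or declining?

R0 = Σ lx·mx = 0 + 0 + 0 + 0.02 + 0 = 0.02
R0 < 1, so the population is declining.

declining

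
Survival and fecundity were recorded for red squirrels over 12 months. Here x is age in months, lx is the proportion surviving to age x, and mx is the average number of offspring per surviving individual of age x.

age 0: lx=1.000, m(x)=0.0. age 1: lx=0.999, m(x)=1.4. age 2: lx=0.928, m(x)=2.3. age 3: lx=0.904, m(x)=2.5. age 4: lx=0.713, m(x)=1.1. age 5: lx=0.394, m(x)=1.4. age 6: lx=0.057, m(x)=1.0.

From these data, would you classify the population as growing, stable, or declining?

growing

R0 = Σ lx·mx = 0 + 1.3986 + 2.1344 + 2.26 + 0.7843 + 0.5516 + 0.057 = 7.1859
R0 > 1, so the population is growing.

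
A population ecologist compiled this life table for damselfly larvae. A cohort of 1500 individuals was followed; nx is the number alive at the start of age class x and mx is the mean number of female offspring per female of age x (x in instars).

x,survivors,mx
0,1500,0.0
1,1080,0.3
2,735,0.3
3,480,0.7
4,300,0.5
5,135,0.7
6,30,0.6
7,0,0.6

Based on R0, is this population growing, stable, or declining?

lx = nx/n0 = nx/1500: 1, 0.72, 0.49, 0.32, 0.2, 0.09, 0.02, 0
R0 = Σ lx·mx = 0 + 0.216 + 0.147 + 0.224 + 0.1 + 0.063 + 0.012 + 0 = 0.762
R0 < 1, so the population is declining.

declining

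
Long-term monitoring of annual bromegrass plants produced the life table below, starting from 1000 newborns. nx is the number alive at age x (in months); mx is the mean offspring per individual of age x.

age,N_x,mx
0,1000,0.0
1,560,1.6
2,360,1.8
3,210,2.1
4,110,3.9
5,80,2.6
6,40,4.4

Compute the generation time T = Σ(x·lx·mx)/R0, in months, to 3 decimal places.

2.619

lx = nx/n0 = nx/1000: 1, 0.56, 0.36, 0.21, 0.11, 0.08, 0.04
lx·mx: 0, 0.896, 0.648, 0.441, 0.429, 0.208, 0.176 → R0 = 2.798
x·lx·mx: 0, 0.896, 1.296, 1.323, 1.716, 1.04, 1.056 → Σ = 7.327
T = 7.327 / 2.798 = 2.618656… → 2.619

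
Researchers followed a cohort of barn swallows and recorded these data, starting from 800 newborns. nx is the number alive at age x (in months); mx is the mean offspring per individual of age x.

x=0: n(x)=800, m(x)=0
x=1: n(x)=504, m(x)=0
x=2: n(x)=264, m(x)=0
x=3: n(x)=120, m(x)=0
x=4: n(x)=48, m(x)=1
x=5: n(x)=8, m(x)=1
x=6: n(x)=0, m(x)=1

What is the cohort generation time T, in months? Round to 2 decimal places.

4.14

lx = nx/n0 = nx/800: 1, 0.63, 0.33, 0.15, 0.06, 0.01, 0
lx·mx: 0, 0, 0, 0, 0.06, 0.01, 0 → R0 = 0.07
x·lx·mx: 0, 0, 0, 0, 0.24, 0.05, 0 → Σ = 0.29
T = 0.29 / 0.07 = 4.142857… → 4.14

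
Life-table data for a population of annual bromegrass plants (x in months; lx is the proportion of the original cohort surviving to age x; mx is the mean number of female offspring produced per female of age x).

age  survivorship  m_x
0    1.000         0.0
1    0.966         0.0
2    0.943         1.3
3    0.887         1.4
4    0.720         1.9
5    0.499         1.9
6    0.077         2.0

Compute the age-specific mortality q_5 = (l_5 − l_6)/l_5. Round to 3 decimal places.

0.846

q_5 = (l_5 − l_6) / l_5 = (0.499 − 0.077) / 0.499
     = 0.422 / 0.499 = 0.845691… → 0.846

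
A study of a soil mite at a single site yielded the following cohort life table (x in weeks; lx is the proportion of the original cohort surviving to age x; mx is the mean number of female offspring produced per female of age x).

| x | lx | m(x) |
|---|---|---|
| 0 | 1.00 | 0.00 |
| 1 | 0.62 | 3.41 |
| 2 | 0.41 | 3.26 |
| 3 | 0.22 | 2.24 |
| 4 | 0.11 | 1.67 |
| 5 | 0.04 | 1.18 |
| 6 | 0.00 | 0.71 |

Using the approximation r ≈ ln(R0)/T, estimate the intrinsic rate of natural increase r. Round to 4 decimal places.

R0 = Σ lx·mx = 0 + 2.1142 + 1.3366 + 0.4928 + 0.1837 + 0.0472 + 0 = 4.1745
Σ x·lx·mx = 7.2366; T = 7.2366/4.1745 = 1.73352…
r ≈ ln(R0)/T = ln(4.1745)/1.73352… = 0.824329… → 0.8243

0.8243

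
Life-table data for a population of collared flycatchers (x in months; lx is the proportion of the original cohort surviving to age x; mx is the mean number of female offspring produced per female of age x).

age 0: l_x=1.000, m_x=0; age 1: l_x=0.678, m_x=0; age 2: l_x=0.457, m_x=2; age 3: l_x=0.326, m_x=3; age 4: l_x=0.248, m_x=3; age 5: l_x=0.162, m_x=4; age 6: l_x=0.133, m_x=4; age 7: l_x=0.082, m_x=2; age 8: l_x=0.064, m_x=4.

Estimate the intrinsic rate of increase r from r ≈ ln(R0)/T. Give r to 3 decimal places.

0.352

R0 = Σ lx·mx = 0 + 0 + 0.914 + 0.978 + 0.744 + 0.648 + 0.532 + 0.164 + 0.256 = 4.236
Σ x·lx·mx = 17.366; T = 17.366/4.236 = 4.09962…
r ≈ ln(R0)/T = ln(4.236)/4.09962… = 0.35213… → 0.352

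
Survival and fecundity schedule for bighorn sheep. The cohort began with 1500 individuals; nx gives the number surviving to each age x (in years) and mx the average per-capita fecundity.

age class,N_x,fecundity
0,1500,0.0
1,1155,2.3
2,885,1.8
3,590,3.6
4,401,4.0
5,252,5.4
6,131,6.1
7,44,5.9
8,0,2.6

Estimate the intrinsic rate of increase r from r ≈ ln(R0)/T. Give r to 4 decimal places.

lx = nx/n0 = nx/1500: 1, 0.77, 0.59, 0.39333…, 0.26733…, 0.168, 0.08733…, 0.02933…, 0
R0 = Σ lx·mx = 0 + 1.771 + 1.062 + 1.416… + 1.06933… + 0.9072 + 0.53273… + 0.17307… + 0 = 6.931333…
Σ x·lx·mx = 21.3642…; T = 21.3642…/6.931333… = 3.08226…
r ≈ ln(R0)/T = ln(6.931333…)/3.08226… = 0.628127… → 0.6281

0.6281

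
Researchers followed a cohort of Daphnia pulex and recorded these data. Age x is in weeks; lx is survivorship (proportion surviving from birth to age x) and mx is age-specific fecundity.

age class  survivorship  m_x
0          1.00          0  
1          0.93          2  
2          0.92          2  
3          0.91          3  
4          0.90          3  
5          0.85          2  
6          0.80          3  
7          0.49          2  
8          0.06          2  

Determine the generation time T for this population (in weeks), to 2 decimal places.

lx·mx: 0, 1.86, 1.84, 2.73, 2.7, 1.7, 2.4, 0.98, 0.12 → R0 = 14.33
x·lx·mx: 0, 1.86, 3.68, 8.19, 10.8, 8.5, 14.4, 6.86, 0.96 → Σ = 55.25
T = 55.25 / 14.33 = 3.855548… → 3.86

3.86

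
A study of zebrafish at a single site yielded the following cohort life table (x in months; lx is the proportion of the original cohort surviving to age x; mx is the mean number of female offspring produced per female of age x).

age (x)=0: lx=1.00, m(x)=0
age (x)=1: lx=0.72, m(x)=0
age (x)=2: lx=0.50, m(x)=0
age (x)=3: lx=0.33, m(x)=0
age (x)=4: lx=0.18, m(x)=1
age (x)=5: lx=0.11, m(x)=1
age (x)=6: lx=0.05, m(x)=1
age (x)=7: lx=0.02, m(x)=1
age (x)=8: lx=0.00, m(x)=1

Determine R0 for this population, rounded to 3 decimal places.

lx·mx by age: 0, 0, 0, 0, 0.18, 0.11, 0.05, 0.02, 0
R0 = Σ lx·mx = 0.36 → 0.360

0.360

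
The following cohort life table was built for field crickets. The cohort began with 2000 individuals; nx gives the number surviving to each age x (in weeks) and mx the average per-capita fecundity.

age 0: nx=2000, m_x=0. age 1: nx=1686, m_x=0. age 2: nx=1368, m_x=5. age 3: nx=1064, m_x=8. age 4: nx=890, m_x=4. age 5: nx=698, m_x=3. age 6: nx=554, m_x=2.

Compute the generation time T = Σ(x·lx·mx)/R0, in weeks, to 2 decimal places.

3.19

lx = nx/n0 = nx/2000: 1, 0.843, 0.684, 0.532, 0.445, 0.349, 0.277
lx·mx: 0, 0, 3.42, 4.256, 1.78, 1.047, 0.554 → R0 = 11.057
x·lx·mx: 0, 0, 6.84, 12.768, 7.12, 5.235, 3.324 → Σ = 35.287
T = 35.287 / 11.057 = 3.191372… → 3.19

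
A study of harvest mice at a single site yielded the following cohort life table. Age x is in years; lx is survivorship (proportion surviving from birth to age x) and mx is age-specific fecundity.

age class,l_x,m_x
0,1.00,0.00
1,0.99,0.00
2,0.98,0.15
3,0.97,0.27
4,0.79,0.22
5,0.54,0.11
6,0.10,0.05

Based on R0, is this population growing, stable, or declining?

R0 = Σ lx·mx = 0 + 0 + 0.147 + 0.2619 + 0.1738 + 0.0594 + 0.005 = 0.6471
R0 < 1, so the population is declining.

declining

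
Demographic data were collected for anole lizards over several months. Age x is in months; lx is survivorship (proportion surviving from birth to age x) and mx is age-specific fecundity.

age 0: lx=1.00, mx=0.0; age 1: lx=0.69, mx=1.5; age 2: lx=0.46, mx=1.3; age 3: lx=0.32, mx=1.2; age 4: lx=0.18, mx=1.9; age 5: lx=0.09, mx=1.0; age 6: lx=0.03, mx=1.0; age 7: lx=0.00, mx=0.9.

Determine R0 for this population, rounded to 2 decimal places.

2.48

lx·mx by age: 0, 1.035, 0.598, 0.384, 0.342, 0.09, 0.03, 0
R0 = Σ lx·mx = 2.479 → 2.48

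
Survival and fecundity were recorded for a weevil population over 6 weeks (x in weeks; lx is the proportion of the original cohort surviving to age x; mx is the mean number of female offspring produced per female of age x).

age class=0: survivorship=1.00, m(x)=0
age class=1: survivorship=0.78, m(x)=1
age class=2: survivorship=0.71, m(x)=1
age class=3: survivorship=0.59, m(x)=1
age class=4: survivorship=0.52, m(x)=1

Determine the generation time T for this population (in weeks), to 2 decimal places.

lx·mx: 0, 0.78, 0.71, 0.59, 0.52 → R0 = 2.6
x·lx·mx: 0, 0.78, 1.42, 1.77, 2.08 → Σ = 6.05
T = 6.05 / 2.6 = 2.326923… → 2.33

2.33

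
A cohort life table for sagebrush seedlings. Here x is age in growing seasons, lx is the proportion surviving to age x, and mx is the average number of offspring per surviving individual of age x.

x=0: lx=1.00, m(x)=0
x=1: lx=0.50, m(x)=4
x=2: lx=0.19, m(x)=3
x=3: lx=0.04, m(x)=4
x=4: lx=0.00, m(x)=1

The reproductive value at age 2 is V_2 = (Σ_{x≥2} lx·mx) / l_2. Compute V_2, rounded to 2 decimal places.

lx·mx for x ≥ 2: 0.57, 0.16, 0 → sum = 0.73
V_2 = 0.73 / l_2 = 0.73 / 0.19 = 3.842105… → 3.84

3.84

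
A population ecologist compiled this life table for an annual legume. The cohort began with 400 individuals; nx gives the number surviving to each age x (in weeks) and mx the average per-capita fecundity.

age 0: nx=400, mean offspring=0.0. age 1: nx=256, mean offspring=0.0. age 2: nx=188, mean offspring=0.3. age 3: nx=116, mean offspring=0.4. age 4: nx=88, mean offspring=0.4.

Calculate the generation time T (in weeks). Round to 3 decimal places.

lx = nx/n0 = nx/400: 1, 0.64, 0.47, 0.29, 0.22
lx·mx: 0, 0, 0.141, 0.116, 0.088 → R0 = 0.345
x·lx·mx: 0, 0, 0.282, 0.348, 0.352 → Σ = 0.982
T = 0.982 / 0.345 = 2.846377… → 2.846

2.846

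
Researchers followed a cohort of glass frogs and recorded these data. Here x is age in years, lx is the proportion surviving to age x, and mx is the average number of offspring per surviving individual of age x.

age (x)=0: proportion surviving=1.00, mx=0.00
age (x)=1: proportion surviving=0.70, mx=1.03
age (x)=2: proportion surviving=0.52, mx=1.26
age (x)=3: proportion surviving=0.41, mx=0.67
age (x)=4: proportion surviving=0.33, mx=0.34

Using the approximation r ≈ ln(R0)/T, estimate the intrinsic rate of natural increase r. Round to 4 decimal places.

R0 = Σ lx·mx = 0 + 0.721 + 0.6552 + 0.2747 + 0.1122 = 1.7631
Σ x·lx·mx = 3.3043; T = 3.3043/1.7631 = 1.87414…
r ≈ ln(R0)/T = ln(1.7631)/1.87414… = 0.302578… → 0.3026

0.3026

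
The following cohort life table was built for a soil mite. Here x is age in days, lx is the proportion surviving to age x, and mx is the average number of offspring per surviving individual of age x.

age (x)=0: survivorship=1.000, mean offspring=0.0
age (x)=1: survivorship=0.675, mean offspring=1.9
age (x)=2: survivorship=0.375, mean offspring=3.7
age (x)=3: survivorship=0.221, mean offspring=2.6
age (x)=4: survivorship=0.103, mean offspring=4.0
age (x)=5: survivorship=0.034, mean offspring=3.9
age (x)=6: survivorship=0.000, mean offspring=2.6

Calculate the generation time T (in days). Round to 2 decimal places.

lx·mx: 0, 1.2825, 1.3875, 0.5746, 0.412, 0.1326, 0 → R0 = 3.7892
x·lx·mx: 0, 1.2825, 2.775, 1.7238, 1.648, 0.663, 0 → Σ = 8.0923
T = 8.0923 / 3.7892 = 2.135622… → 2.14

2.14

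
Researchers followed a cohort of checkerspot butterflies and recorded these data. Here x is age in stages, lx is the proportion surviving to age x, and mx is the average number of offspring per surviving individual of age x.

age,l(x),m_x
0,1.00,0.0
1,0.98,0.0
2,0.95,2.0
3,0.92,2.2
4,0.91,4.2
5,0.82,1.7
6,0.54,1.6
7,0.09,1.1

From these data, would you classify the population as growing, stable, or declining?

R0 = Σ lx·mx = 0 + 0 + 1.9 + 2.024 + 3.822 + 1.394 + 0.864 + 0.099 = 10.103
R0 > 1, so the population is growing.

growing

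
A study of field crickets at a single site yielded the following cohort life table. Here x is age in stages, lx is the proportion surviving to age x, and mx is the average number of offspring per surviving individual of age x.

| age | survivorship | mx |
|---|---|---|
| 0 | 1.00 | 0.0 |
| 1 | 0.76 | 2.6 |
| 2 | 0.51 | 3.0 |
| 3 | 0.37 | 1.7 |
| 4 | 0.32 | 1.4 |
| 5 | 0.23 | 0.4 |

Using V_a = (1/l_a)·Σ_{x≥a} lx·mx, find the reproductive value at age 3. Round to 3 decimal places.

lx·mx for x ≥ 3: 0.629, 0.448, 0.092 → sum = 1.169
V_3 = 1.169 / l_3 = 1.169 / 0.37 = 3.159459… → 3.159

3.159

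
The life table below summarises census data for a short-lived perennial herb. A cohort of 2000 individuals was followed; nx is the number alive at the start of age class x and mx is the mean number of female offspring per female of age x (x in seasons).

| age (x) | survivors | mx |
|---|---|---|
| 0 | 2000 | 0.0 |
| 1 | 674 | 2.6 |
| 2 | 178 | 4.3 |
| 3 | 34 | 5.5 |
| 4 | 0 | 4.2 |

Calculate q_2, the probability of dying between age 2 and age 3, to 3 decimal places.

lx = nx/n0 = nx/2000: 1, 0.337, 0.089, 0.017, 0
q_2 = (l_2 − l_3) / l_2 = (0.089 − 0.017) / 0.089
     = 0.072 / 0.089 = 0.808989… → 0.809

0.809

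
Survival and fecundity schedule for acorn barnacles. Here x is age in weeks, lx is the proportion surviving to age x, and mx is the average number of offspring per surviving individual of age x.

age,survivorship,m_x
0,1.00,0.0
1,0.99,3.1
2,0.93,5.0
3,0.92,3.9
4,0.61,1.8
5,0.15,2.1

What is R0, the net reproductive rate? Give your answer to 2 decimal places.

12.72

lx·mx by age: 0, 3.069, 4.65, 3.588, 1.098, 0.315
R0 = Σ lx·mx = 12.72 → 12.72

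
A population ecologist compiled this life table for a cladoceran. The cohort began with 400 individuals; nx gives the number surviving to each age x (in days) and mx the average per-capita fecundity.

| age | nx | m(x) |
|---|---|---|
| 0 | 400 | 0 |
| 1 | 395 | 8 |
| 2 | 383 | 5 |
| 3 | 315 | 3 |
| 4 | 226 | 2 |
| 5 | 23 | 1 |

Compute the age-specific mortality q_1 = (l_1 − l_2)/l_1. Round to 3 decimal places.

lx = nx/n0 = nx/400: 1, 0.9875, 0.9575, 0.7875, 0.565, 0.0575
q_1 = (l_1 − l_2) / l_1 = (0.9875 − 0.9575) / 0.9875
     = 0.03 / 0.9875 = 0.03038… → 0.030

0.030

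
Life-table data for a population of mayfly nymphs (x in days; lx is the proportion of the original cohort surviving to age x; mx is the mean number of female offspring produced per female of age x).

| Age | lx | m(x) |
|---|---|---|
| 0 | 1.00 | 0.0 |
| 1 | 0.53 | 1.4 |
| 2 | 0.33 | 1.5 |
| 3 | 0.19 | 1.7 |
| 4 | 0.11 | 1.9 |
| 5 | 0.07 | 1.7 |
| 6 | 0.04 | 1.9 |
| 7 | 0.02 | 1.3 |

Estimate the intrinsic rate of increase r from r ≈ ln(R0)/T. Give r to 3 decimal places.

0.287

R0 = Σ lx·mx = 0 + 0.742 + 0.495 + 0.323 + 0.209 + 0.119 + 0.076 + 0.026 = 1.99
Σ x·lx·mx = 4.77; T = 4.77/1.99 = 2.39698…
r ≈ ln(R0)/T = ln(1.99)/2.39698… = 0.28708… → 0.287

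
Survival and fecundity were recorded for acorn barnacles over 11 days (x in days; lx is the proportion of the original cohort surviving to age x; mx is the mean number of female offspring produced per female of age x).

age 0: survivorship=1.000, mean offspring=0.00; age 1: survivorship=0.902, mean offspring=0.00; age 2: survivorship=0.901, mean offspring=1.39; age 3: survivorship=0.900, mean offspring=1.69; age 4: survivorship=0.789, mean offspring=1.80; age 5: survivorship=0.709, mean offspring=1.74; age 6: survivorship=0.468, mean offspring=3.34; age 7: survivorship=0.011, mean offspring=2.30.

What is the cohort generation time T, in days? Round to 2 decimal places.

lx·mx: 0, 0, 1.25239, 1.521, 1.4202, 1.23366, 1.56312, 0.0253 → R0 = 7.01567
x·lx·mx: 0, 0, 2.50478, 4.563, 5.6808, 6.1683, 9.37872, 0.1771 → Σ = 28.4727
T = 28.4727 / 7.01567 = 4.058443… → 4.06

4.06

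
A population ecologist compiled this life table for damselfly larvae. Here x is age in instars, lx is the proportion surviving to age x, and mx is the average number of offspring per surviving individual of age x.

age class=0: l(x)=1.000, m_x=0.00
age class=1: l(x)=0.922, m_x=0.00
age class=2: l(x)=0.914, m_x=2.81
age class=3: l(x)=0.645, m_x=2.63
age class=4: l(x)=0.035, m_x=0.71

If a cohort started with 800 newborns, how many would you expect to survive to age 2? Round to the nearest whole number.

Expected survivors = N0 · l_2 = 800 × 0.914 = 731.2 → 731

731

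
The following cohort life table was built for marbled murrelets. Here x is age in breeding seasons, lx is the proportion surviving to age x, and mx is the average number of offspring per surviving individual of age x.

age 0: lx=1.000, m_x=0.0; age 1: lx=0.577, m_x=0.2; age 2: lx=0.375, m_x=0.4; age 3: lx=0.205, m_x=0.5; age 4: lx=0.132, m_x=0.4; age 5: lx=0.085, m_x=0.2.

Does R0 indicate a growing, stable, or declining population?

declining

R0 = Σ lx·mx = 0 + 0.1154 + 0.15 + 0.1025 + 0.0528 + 0.017 = 0.4377
R0 < 1, so the population is declining.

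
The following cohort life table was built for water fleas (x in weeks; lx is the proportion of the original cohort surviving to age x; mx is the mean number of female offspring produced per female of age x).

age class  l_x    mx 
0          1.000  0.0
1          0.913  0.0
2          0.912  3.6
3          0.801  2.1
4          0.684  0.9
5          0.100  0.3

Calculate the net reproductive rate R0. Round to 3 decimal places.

5.611

lx·mx by age: 0, 0, 3.2832, 1.6821, 0.6156, 0.03
R0 = Σ lx·mx = 5.6109 → 5.611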